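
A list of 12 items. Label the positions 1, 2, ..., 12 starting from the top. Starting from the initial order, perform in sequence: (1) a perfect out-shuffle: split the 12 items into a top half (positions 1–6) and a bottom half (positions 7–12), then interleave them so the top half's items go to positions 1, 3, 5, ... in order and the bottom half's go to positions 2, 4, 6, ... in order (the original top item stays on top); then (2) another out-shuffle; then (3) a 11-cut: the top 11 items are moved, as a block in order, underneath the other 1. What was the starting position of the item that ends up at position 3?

Undo the operations in reverse order, starting from position 3:
  undo op 3 (cut 11): 3 ← 2
  undo op 2 (out-shuffle, from bottom half): 2 ← 7
  undo op 1 (out-shuffle, from top half): 7 ← 4
So the item at position 3 came from original position 4.

4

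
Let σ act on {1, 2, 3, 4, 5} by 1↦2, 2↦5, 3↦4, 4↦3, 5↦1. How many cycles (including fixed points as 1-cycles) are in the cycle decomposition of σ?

Cycle decomposition: (1 2 5) (3 4).
2 cycles.

2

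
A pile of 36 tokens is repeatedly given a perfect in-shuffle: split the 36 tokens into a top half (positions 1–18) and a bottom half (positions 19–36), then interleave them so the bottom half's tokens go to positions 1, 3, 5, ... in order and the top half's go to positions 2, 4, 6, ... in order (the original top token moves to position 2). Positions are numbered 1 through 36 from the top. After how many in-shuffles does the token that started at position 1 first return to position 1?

36

Follow position 1 under repeated in-shuffles:
1 → 2 → 4 → 8 → 16 → 32 → 27 → 17 → ... → 1 (length 36)
It first returns after 36 in-shuffles.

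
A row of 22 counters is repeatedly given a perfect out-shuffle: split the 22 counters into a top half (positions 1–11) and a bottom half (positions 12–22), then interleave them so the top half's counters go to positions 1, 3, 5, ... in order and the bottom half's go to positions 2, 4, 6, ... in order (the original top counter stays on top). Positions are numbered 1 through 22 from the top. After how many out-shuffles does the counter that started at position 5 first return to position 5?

Follow position 5 under repeated out-shuffles:
5 → 9 → 17 → 12 → 2 → 3 → 5
It first returns after 6 out-shuffles.

6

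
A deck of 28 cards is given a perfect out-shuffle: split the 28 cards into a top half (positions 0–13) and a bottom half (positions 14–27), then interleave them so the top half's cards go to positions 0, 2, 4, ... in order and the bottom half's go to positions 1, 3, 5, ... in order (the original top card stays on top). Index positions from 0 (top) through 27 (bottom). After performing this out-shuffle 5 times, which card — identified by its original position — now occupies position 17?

Work backwards from position 17, undoing one out-shuffle at a time:
17 ← 22 ← 11 ← 19 ← 23 ← 25
So the card now at position 17 started at position 25.

25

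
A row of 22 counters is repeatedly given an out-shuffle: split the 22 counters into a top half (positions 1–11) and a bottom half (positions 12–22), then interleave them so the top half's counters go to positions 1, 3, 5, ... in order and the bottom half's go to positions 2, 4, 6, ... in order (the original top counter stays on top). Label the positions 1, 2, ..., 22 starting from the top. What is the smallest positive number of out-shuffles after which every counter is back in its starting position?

The out-shuffle permutes the 22 positions with cycle lengths [1, 1, 2, 3, 3, 6, 6].
Every counter is home exactly when every cycle has completed a whole number of laps, i.e. after lcm(1, 2, 3, 6) = 6 out-shuffles.

6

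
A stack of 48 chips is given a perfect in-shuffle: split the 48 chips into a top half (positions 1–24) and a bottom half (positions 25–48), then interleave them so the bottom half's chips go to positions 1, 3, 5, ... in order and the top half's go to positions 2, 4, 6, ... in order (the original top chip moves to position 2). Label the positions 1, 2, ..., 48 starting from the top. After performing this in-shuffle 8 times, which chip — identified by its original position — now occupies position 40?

Work backwards from position 40, undoing one in-shuffle at a time:
40 ← 20 ← 10 ← 5 ← 27 ← 38 ← 19 ← 34 ← 17
So the chip now at position 40 started at position 17.

17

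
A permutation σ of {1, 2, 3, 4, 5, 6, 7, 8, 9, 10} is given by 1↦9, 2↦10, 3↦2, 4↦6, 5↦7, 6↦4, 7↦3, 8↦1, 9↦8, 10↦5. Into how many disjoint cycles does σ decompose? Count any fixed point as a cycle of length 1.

3

Cycle decomposition: (1 9 8) (2 10 5 7 3) (4 6).
3 cycles.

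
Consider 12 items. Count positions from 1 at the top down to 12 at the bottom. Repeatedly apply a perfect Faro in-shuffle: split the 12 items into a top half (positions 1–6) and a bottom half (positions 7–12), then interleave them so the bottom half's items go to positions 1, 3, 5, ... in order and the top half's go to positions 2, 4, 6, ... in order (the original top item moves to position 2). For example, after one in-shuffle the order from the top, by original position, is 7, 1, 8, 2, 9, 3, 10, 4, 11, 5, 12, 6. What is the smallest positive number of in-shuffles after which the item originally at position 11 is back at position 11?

12

Follow position 11 under repeated in-shuffles:
11 → 9 → 5 → 10 → 7 → 1 → 2 → 4 → 8 → 3 → 6 → 12 → 11
It first returns after 12 in-shuffles.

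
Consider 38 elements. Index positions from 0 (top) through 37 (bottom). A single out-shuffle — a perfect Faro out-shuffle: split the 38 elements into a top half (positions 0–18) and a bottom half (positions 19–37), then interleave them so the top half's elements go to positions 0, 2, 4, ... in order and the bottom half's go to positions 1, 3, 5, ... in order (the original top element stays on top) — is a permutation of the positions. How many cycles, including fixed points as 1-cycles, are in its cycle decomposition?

3

Trace each unvisited position around until it returns:
(0) (1 2 4 8 16 32 ... len 36) (37)
3 cycles in total.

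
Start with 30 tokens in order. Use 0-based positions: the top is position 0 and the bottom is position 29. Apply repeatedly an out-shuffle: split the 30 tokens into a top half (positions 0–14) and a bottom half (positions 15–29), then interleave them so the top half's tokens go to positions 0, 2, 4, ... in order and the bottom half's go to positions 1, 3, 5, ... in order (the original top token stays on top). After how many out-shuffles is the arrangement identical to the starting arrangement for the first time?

The out-shuffle permutes the 30 positions with cycle lengths [1, 1, 28].
Every token is home exactly when every cycle has completed a whole number of laps, i.e. after lcm(1, 28) = 28 out-shuffles.

28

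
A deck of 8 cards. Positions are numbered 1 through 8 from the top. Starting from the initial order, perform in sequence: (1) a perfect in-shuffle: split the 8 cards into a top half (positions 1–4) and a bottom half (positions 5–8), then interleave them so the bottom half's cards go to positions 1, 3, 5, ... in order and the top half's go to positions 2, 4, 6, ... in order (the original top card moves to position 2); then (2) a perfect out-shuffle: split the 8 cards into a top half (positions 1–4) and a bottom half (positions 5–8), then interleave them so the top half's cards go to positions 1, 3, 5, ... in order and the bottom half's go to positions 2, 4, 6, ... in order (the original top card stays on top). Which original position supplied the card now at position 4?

Undo the operations in reverse order, starting from position 4:
  undo op 2 (out-shuffle, from bottom half): 4 ← 6
  undo op 1 (in-shuffle, from top half): 6 ← 3
So the card at position 4 came from original position 3.

3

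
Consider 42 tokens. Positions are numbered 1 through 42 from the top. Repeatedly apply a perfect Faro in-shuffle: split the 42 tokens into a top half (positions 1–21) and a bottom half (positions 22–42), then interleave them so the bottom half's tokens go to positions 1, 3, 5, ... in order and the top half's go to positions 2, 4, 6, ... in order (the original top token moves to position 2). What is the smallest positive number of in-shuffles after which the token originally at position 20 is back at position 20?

Follow position 20 under repeated in-shuffles:
20 → 40 → 37 → 31 → 19 → 38 → 33 → 23 → 3 → 6 → 12 → 24 → 5 → 10 → 20
It first returns after 14 in-shuffles.

14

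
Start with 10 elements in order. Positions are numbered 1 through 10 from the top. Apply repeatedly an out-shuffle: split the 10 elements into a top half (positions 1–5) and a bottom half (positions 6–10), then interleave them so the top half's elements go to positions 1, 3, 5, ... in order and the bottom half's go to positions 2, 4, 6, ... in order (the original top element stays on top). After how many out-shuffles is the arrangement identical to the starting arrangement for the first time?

The out-shuffle permutes the 10 positions with cycle lengths [1, 1, 2, 6].
Every element is home exactly when every cycle has completed a whole number of laps, i.e. after lcm(1, 2, 6) = 6 out-shuffles.

6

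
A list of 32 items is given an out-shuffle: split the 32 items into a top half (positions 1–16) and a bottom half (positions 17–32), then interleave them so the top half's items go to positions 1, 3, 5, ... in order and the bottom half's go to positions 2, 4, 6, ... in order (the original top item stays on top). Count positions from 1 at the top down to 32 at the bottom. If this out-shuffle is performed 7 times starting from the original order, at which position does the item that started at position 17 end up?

3

Track the item's position through each out-shuffle:
17 → 2 → 3 → 5 → 9 → 17 → 2 → 3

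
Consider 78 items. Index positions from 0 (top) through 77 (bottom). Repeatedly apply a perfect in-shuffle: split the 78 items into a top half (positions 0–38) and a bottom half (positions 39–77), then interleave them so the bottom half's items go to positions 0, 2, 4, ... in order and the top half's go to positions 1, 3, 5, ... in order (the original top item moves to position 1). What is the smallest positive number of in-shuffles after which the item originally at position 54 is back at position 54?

Follow position 54 under repeated in-shuffles:
54 → 30 → 61 → 44 → 10 → 21 → 43 → 8 → ... → 54 (length 39)
It first returns after 39 in-shuffles.

39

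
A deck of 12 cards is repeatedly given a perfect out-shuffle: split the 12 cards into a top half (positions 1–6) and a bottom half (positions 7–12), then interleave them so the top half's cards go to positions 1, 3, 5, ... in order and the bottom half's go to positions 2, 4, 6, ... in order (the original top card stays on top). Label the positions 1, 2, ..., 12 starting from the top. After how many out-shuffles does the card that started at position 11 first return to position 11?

Follow position 11 under repeated out-shuffles:
11 → 10 → 8 → 4 → 7 → 2 → 3 → 5 → 9 → 6 → 11
It first returns after 10 out-shuffles.

10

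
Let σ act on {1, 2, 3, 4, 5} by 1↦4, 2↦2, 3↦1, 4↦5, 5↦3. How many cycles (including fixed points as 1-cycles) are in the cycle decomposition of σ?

2

Cycle decomposition: (1 4 5 3) (2).
2 cycles.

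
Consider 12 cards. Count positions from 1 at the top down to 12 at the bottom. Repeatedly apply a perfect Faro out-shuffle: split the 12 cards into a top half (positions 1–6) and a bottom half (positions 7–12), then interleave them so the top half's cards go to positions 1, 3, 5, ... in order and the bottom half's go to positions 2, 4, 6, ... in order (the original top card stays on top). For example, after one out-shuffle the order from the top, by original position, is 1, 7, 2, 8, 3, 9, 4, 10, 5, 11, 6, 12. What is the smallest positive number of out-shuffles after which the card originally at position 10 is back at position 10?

10

Follow position 10 under repeated out-shuffles:
10 → 8 → 4 → 7 → 2 → 3 → 5 → 9 → 6 → 11 → 10
It first returns after 10 out-shuffles.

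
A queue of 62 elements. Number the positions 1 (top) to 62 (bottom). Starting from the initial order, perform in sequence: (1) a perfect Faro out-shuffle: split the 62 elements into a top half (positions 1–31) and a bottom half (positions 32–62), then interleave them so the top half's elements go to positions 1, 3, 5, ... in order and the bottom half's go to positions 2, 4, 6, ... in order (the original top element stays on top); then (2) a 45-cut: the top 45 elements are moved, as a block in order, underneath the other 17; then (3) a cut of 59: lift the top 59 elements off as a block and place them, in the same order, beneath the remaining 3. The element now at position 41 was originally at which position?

11

Undo the operations in reverse order, starting from position 41:
  undo op 3 (cut 59): 41 ← 38
  undo op 2 (cut 45): 38 ← 21
  undo op 1 (out-shuffle, from top half): 21 ← 11
So the element at position 41 came from original position 11.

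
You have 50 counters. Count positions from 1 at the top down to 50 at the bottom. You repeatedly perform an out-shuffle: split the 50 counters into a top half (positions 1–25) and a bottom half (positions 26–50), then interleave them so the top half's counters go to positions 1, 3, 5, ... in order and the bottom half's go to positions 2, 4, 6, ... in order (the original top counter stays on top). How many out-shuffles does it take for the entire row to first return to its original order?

21

The out-shuffle permutes the 50 positions with cycle lengths [1, 1, 3, 3, 21, 21].
Every counter is home exactly when every cycle has completed a whole number of laps, i.e. after lcm(1, 3, 21) = 21 out-shuffles.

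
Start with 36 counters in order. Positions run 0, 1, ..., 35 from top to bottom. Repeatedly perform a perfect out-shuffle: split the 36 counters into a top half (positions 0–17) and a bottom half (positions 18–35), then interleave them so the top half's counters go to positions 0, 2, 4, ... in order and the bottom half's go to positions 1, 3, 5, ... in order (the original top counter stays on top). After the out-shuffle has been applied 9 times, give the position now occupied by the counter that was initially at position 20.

20

Track the counter's position through each out-shuffle:
20 → 5 → 10 → 20 → 5 → 10 → 20 → 5 → 10 → 20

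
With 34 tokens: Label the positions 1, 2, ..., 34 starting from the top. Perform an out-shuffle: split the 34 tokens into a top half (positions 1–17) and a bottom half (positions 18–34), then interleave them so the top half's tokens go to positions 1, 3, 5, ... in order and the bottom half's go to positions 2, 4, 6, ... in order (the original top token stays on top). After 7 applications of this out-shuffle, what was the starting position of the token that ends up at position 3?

Work backwards from position 3, undoing one out-shuffle at a time:
3 ← 2 ← 18 ← 26 ← 30 ← 32 ← 33 ← 17
So the token now at position 3 started at position 17.

17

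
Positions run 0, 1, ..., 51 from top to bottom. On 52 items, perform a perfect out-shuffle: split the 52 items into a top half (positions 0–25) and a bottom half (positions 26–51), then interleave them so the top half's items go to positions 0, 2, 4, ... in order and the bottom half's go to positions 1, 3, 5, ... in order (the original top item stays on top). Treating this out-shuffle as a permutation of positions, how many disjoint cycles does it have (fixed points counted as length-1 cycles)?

9

Trace each unvisited position around until it returns:
(0) (1 2 4 8 16 32 13 26) (3 6 12 24 48 45 39 27) (5 10 20 40 29 7 14 28) (9 18 36 21 42 33 15 30) (11 22 44 37 23 46 41 31) (17 34) (19 38 25 50 49 47 43 35) ... plus 1 more
9 cycles in total.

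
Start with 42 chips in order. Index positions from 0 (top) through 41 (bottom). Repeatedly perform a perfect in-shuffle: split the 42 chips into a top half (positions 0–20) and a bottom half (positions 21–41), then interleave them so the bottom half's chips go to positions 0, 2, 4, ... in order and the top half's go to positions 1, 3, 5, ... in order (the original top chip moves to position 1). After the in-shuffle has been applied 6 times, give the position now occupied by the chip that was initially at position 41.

21

Track the chip's position through each in-shuffle:
41 → 40 → 38 → 34 → 26 → 10 → 21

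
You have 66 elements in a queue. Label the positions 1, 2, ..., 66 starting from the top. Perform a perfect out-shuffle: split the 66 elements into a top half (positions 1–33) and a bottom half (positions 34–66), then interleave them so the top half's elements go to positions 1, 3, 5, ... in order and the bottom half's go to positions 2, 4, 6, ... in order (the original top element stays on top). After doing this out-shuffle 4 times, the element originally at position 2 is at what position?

17

Track the element's position through each out-shuffle:
2 → 3 → 5 → 9 → 17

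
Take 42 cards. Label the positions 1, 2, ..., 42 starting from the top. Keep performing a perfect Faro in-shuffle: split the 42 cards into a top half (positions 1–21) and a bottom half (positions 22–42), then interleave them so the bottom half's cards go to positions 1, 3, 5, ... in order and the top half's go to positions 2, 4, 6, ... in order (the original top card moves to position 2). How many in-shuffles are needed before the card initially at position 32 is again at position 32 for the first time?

14

Follow position 32 under repeated in-shuffles:
32 → 21 → 42 → 41 → 39 → 35 → 27 → 11 → 22 → 1 → 2 → 4 → 8 → 16 → 32
It first returns after 14 in-shuffles.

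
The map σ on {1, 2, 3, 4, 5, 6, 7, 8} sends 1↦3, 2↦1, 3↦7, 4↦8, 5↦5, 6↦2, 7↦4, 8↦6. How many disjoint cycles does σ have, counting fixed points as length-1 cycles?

2

Cycle decomposition: (1 3 7 4 8 6 2) (5).
2 cycles.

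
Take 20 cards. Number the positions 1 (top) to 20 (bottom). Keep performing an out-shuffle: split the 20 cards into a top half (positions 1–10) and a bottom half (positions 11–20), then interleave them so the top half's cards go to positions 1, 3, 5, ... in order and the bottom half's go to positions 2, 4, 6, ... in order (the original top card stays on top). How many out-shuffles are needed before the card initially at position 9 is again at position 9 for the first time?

18

Follow position 9 under repeated out-shuffles:
9 → 17 → 14 → 8 → 15 → 10 → 19 → 18 → 16 → 12 → 4 → 7 → 13 → 6 → 11 → 2 → 3 → 5 → 9
It first returns after 18 out-shuffles.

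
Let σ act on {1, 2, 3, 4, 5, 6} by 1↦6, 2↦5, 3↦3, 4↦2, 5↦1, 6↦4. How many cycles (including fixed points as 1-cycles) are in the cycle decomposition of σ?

2

Cycle decomposition: (1 6 4 2 5) (3).
2 cycles.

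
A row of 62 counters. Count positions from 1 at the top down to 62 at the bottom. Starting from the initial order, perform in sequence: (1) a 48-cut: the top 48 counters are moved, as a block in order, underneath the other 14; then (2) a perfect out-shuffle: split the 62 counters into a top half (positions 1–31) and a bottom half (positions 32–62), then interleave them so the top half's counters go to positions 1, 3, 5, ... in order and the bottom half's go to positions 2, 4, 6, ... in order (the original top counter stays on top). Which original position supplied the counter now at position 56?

Undo the operations in reverse order, starting from position 56:
  undo op 2 (out-shuffle, from bottom half): 56 ← 59
  undo op 1 (cut 48): 59 ← 45
So the counter at position 56 came from original position 45.

45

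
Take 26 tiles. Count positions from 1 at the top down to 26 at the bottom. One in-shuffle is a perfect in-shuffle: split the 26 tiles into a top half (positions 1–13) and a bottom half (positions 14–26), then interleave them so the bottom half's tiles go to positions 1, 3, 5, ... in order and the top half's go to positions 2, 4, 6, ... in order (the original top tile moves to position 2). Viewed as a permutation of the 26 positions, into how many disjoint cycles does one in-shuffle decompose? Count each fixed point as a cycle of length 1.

3

Trace each unvisited position around until it returns:
(1 2 4 8 16 5 ... len 18) (3 6 12 24 21 15) (9 18)
3 cycles in total.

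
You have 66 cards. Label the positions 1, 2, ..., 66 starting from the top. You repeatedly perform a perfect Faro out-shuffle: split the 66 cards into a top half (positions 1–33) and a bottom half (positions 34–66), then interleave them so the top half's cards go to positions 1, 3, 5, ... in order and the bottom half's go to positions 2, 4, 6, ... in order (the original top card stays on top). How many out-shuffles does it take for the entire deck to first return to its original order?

12

The out-shuffle permutes the 66 positions with cycle lengths [1, 1, 4, 12, 12, 12, 12, 12].
Every card is home exactly when every cycle has completed a whole number of laps, i.e. after lcm(1, 4, 12) = 12 out-shuffles.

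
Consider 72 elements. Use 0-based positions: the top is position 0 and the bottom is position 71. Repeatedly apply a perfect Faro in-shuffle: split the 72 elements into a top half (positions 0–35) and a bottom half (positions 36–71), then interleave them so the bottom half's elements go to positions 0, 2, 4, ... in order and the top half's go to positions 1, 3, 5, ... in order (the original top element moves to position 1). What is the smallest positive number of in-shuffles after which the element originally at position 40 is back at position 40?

9

Follow position 40 under repeated in-shuffles:
40 → 8 → 17 → 35 → 71 → 70 → 68 → 64 → 56 → 40
It first returns after 9 in-shuffles.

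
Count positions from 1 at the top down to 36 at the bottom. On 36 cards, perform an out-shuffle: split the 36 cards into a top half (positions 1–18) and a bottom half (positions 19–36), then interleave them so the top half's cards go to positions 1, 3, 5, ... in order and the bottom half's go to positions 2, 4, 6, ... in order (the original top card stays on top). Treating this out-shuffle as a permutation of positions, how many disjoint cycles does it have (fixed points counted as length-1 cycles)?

7

Trace each unvisited position around until it returns:
(1) (2 3 5 9 17 33 ... len 12) (4 7 13 25 14 27 ... len 12) (6 11 21) (8 15 29 22) (16 31 26) (36)
7 cycles in total.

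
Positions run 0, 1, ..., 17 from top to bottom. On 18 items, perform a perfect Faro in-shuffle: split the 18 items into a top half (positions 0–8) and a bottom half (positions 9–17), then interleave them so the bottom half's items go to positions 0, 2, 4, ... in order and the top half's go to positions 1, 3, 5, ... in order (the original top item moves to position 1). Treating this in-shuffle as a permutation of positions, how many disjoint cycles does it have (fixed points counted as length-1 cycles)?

1

Trace each unvisited position around until it returns:
(0 1 3 7 15 12 ... len 18)
1 cycle in total.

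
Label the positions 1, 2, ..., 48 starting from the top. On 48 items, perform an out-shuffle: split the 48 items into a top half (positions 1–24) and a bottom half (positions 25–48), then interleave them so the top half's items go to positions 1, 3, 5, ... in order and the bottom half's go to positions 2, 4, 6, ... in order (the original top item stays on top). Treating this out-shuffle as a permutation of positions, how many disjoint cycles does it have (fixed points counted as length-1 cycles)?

4

Trace each unvisited position around until it returns:
(1) (2 3 5 9 17 33 ... len 23) (6 11 21 41 34 20 ... len 23) (48)
4 cycles in total.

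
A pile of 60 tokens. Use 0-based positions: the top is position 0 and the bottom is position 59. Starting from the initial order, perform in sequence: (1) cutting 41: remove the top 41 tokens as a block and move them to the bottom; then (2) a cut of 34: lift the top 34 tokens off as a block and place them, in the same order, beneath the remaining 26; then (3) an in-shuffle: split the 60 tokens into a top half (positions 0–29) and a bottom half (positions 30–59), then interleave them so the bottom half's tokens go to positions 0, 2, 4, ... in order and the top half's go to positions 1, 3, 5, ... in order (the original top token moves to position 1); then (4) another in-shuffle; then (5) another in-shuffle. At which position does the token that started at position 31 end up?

Track the token from position 31 forward through each operation:
  after op 1 (cut 41): 31 → 50
  after op 2 (cut 34): 50 → 16
  after op 3 (in-shuffle): 16 → 33
  after op 4 (in-shuffle): 33 → 6
  after op 5 (in-shuffle): 6 → 13

13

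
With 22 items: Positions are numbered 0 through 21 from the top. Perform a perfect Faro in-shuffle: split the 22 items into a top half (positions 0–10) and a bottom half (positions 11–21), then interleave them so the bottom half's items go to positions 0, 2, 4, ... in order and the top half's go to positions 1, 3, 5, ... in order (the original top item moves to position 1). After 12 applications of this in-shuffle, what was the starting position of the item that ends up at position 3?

1

Work backwards from position 3, undoing one in-shuffle at a time:
3 ← 1 ← 0 ← 11 ← 5 ← 2 ← 12 ← 17 ← 8 ← 15 ← 7 ← 3 ← 1
So the item now at position 3 started at position 1.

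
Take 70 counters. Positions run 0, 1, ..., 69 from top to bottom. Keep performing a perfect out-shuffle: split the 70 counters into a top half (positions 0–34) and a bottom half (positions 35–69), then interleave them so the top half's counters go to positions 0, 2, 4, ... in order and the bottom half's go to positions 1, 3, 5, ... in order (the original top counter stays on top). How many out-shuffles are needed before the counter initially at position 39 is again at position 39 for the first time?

11

Follow position 39 under repeated out-shuffles:
39 → 9 → 18 → 36 → 3 → 6 → 12 → 24 → 48 → 27 → 54 → 39
It first returns after 11 out-shuffles.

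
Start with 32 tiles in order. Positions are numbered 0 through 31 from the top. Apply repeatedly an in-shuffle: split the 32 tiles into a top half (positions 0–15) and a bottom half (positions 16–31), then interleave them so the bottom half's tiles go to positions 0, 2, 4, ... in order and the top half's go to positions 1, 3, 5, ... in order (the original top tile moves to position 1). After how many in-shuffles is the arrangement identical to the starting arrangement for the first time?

The in-shuffle permutes the 32 positions with cycle lengths [2, 10, 10, 10].
Every tile is home exactly when every cycle has completed a whole number of laps, i.e. after lcm(2, 10) = 10 in-shuffles.

10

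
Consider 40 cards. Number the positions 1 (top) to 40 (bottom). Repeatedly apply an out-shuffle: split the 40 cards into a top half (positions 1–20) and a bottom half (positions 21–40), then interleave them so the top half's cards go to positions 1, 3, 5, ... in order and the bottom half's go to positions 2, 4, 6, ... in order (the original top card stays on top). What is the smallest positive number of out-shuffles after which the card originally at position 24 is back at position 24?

12

Follow position 24 under repeated out-shuffles:
24 → 8 → 15 → 29 → 18 → 35 → 30 → 20 → 39 → 38 → 36 → 32 → 24
It first returns after 12 out-shuffles.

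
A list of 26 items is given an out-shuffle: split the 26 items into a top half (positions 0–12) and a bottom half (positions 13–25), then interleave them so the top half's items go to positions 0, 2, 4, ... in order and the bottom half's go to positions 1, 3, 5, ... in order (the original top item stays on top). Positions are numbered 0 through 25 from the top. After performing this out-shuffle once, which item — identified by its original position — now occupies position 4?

2

Work backwards from position 4, undoing one out-shuffle at a time:
4 ← 2
So the item now at position 4 started at position 2.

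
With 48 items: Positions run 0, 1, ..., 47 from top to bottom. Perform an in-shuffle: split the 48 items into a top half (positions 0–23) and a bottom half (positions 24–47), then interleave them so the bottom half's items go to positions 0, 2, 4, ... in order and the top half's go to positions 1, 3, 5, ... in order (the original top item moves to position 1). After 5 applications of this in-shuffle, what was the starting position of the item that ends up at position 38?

Work backwards from position 38, undoing one in-shuffle at a time:
38 ← 43 ← 21 ← 10 ← 29 ← 14
So the item now at position 38 started at position 14.

14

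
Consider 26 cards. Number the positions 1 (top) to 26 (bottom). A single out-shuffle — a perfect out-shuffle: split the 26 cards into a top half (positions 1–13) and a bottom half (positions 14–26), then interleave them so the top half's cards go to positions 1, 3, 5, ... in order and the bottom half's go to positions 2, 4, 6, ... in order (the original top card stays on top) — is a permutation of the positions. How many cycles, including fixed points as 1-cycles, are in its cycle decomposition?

Trace each unvisited position around until it returns:
(1) (2 3 5 9 17 8 ... len 20) (6 11 21 16) (26)
4 cycles in total.

4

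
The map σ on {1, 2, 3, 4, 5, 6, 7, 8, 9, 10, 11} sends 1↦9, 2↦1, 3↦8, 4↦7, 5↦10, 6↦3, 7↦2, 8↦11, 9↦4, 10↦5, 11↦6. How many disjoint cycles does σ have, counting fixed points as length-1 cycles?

Cycle decomposition: (1 9 4 7 2) (3 8 11 6) (5 10).
3 cycles.

3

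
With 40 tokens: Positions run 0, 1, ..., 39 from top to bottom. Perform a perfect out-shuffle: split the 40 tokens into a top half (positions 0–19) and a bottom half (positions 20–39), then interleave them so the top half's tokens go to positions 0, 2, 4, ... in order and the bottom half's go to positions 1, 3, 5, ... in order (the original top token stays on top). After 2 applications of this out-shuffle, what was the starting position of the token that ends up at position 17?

Work backwards from position 17, undoing one out-shuffle at a time:
17 ← 28 ← 14
So the token now at position 17 started at position 14.

14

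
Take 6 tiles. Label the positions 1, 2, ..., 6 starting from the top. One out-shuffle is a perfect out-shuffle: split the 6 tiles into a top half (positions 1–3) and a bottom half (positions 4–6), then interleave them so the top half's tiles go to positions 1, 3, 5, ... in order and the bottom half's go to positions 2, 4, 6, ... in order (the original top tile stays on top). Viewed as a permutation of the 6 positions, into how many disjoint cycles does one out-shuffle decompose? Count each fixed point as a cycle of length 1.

3

Trace each unvisited position around until it returns:
(1) (2 3 5 4) (6)
3 cycles in total.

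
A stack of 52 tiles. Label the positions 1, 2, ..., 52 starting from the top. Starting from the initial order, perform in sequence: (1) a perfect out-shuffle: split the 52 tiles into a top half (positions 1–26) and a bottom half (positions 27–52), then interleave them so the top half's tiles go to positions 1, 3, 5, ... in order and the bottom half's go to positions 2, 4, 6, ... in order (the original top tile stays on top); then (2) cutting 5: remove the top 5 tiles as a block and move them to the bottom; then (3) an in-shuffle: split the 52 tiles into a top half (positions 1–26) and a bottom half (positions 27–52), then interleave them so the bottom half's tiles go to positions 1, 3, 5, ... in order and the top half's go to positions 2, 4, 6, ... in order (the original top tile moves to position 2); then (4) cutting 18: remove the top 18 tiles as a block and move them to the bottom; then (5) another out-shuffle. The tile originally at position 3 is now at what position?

14

Track the tile from position 3 forward through each operation:
  after op 1 (out-shuffle): 3 → 5
  after op 2 (cut 5): 5 → 52
  after op 3 (in-shuffle): 52 → 51
  after op 4 (cut 18): 51 → 33
  after op 5 (out-shuffle): 33 → 14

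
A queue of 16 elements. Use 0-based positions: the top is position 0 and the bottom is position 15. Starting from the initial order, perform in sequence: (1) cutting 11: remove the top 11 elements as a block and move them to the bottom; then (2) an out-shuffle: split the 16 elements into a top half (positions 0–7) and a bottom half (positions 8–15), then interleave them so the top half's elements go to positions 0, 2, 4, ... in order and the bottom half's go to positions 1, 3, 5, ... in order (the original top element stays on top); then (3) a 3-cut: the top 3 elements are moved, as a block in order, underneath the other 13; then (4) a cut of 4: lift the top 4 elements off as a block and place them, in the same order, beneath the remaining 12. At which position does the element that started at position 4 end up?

Track the element from position 4 forward through each operation:
  after op 1 (cut 11): 4 → 9
  after op 2 (out-shuffle): 9 → 3
  after op 3 (cut 3): 3 → 0
  after op 4 (cut 4): 0 → 12

12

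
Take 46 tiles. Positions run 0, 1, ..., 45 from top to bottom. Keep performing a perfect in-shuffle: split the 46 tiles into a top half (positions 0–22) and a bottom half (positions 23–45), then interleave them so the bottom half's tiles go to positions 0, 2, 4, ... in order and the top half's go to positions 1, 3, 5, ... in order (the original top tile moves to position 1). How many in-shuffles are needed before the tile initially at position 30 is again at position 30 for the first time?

23

Follow position 30 under repeated in-shuffles:
30 → 14 → 29 → 12 → 25 → 4 → 9 → 19 → ... → 30 (length 23)
It first returns after 23 in-shuffles.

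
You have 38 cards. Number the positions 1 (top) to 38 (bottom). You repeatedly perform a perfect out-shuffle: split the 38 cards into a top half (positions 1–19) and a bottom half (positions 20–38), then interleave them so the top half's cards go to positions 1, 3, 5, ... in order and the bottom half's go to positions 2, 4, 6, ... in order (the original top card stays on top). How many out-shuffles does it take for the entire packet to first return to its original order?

36

The out-shuffle permutes the 38 positions with cycle lengths [1, 1, 36].
Every card is home exactly when every cycle has completed a whole number of laps, i.e. after lcm(1, 36) = 36 out-shuffles.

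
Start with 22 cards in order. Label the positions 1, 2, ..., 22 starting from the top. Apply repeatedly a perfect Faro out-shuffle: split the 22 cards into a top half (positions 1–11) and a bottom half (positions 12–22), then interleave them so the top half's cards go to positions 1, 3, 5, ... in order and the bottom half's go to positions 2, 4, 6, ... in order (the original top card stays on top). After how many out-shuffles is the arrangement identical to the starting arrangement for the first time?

The out-shuffle permutes the 22 positions with cycle lengths [1, 1, 2, 3, 3, 6, 6].
Every card is home exactly when every cycle has completed a whole number of laps, i.e. after lcm(1, 2, 3, 6) = 6 out-shuffles.

6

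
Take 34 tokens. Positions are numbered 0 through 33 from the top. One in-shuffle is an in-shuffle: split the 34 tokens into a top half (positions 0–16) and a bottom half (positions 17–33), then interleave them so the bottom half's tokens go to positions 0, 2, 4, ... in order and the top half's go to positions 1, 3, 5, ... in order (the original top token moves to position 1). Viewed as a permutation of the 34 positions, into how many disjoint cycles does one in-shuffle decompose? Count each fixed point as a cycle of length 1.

5

Trace each unvisited position around until it returns:
(0 1 3 7 15 31 ... len 12) (2 5 11 23 12 25 ... len 12) (4 9 19) (6 13 27 20) (14 29 24)
5 cycles in total.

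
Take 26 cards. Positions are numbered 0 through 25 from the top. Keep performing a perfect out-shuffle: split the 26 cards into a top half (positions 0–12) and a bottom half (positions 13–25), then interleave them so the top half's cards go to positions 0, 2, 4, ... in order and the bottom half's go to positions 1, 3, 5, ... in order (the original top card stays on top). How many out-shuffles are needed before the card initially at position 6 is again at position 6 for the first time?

20

Follow position 6 under repeated out-shuffles:
6 → 12 → 24 → 23 → 21 → 17 → 9 → 18 → 11 → 22 → 19 → 13 → 1 → 2 → 4 → 8 → 16 → 7 → 14 → 3 → 6
It first returns after 20 out-shuffles.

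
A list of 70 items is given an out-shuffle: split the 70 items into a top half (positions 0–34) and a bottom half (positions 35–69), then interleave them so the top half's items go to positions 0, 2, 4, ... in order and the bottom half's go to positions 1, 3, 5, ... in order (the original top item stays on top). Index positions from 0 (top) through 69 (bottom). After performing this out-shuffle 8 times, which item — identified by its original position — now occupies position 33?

57

Work backwards from position 33, undoing one out-shuffle at a time:
33 ← 51 ← 60 ← 30 ← 15 ← 42 ← 21 ← 45 ← 57
So the item now at position 33 started at position 57.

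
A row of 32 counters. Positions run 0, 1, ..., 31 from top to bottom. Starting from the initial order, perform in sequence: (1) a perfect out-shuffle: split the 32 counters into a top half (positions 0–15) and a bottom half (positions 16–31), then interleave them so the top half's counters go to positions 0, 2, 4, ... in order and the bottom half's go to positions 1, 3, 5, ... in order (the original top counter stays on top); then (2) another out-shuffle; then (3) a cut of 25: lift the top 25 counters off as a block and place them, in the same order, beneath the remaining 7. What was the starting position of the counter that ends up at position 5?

23

Undo the operations in reverse order, starting from position 5:
  undo op 3 (cut 25): 5 ← 30
  undo op 2 (out-shuffle, from top half): 30 ← 15
  undo op 1 (out-shuffle, from bottom half): 15 ← 23
So the counter at position 5 came from original position 23.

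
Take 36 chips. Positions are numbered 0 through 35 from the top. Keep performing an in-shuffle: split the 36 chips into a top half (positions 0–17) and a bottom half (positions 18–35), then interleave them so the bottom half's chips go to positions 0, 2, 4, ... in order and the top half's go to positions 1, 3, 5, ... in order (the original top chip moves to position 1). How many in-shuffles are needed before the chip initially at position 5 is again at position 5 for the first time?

36

Follow position 5 under repeated in-shuffles:
5 → 11 → 23 → 10 → 21 → 6 → 13 → 27 → ... → 5 (length 36)
It first returns after 36 in-shuffles.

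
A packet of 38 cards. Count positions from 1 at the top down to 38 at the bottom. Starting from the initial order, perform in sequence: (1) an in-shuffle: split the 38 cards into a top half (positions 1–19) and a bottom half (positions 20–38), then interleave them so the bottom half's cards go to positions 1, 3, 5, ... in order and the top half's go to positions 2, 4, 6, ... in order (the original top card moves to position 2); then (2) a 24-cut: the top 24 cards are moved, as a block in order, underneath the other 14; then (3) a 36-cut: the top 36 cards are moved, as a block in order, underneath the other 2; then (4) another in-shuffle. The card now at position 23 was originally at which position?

Undo the operations in reverse order, starting from position 23:
  undo op 4 (in-shuffle, from bottom half): 23 ← 31
  undo op 3 (cut 36): 31 ← 29
  undo op 2 (cut 24): 29 ← 15
  undo op 1 (in-shuffle, from bottom half): 15 ← 27
So the card at position 23 came from original position 27.

27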